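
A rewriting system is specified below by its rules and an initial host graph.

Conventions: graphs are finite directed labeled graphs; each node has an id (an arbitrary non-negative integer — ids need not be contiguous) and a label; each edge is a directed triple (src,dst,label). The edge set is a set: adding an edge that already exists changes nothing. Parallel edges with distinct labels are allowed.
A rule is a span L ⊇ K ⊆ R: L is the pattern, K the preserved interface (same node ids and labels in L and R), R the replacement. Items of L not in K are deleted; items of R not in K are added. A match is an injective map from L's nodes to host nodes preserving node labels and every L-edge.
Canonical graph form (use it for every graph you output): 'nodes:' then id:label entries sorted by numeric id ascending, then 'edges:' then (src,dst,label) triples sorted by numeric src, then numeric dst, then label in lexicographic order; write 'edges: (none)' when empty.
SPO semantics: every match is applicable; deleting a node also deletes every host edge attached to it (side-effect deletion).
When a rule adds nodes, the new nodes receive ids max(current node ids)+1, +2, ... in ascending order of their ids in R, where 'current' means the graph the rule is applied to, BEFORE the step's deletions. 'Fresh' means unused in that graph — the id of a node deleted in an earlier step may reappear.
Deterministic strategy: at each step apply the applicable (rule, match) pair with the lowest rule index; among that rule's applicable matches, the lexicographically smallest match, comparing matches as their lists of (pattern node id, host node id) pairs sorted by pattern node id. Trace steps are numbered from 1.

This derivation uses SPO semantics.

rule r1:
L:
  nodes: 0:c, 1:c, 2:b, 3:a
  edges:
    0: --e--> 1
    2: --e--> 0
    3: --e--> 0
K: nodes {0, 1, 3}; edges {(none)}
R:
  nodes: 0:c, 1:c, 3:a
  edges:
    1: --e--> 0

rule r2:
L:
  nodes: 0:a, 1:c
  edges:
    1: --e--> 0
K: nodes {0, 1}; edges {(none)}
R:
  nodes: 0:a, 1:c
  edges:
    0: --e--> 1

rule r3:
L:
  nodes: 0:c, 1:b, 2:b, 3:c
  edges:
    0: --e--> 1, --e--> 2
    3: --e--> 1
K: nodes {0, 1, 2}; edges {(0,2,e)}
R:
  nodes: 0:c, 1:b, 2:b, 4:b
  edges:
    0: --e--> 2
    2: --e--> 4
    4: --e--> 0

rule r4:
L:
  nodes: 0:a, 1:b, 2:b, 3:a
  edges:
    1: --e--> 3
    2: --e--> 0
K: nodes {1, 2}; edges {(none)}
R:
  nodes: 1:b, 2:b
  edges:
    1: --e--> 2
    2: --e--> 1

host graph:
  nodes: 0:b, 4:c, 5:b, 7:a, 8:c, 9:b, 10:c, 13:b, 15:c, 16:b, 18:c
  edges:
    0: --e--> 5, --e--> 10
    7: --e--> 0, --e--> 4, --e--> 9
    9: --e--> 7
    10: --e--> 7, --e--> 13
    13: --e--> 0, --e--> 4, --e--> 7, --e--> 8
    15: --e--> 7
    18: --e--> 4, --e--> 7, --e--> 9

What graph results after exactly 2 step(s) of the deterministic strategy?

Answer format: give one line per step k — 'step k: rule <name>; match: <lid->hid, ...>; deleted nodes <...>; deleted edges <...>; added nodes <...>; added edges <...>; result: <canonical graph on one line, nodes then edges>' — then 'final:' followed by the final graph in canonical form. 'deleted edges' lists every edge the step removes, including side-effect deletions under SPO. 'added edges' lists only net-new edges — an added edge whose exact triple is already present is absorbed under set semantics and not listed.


step 1: rule r2; match: 0->7, 1->10; deleted nodes (none); deleted edges (10,7,e); added nodes (none); added edges (7,10,e); result: nodes: 0:b, 4:c, 5:b, 7:a, 8:c, 9:b, 10:c, 13:b, 15:c, 16:b, 18:c edges: (0,5,e); (0,10,e); (7,0,e); (7,4,e); (7,9,e); (7,10,e); (9,7,e); (10,13,e); (13,0,e); (13,4,e); (13,7,e); (13,8,e); (15,7,e); (18,4,e); (18,7,e); (18,9,e)
step 2: rule r2; match: 0->7, 1->15; deleted nodes (none); deleted edges (15,7,e); added nodes (none); added edges (7,15,e); result: nodes: 0:b, 4:c, 5:b, 7:a, 8:c, 9:b, 10:c, 13:b, 15:c, 16:b, 18:c edges: (0,5,e); (0,10,e); (7,0,e); (7,4,e); (7,9,e); (7,10,e); (7,15,e); (9,7,e); (10,13,e); (13,0,e); (13,4,e); (13,7,e); (13,8,e); (18,4,e); (18,7,e); (18,9,e)
final:
nodes: 0:b, 4:c, 5:b, 7:a, 8:c, 9:b, 10:c, 13:b, 15:c, 16:b, 18:c
edges: (0,5,e); (0,10,e); (7,0,e); (7,4,e); (7,9,e); (7,10,e); (7,15,e); (9,7,e); (10,13,e); (13,0,e); (13,4,e); (13,7,e); (13,8,e); (18,4,e); (18,7,e); (18,9,e)


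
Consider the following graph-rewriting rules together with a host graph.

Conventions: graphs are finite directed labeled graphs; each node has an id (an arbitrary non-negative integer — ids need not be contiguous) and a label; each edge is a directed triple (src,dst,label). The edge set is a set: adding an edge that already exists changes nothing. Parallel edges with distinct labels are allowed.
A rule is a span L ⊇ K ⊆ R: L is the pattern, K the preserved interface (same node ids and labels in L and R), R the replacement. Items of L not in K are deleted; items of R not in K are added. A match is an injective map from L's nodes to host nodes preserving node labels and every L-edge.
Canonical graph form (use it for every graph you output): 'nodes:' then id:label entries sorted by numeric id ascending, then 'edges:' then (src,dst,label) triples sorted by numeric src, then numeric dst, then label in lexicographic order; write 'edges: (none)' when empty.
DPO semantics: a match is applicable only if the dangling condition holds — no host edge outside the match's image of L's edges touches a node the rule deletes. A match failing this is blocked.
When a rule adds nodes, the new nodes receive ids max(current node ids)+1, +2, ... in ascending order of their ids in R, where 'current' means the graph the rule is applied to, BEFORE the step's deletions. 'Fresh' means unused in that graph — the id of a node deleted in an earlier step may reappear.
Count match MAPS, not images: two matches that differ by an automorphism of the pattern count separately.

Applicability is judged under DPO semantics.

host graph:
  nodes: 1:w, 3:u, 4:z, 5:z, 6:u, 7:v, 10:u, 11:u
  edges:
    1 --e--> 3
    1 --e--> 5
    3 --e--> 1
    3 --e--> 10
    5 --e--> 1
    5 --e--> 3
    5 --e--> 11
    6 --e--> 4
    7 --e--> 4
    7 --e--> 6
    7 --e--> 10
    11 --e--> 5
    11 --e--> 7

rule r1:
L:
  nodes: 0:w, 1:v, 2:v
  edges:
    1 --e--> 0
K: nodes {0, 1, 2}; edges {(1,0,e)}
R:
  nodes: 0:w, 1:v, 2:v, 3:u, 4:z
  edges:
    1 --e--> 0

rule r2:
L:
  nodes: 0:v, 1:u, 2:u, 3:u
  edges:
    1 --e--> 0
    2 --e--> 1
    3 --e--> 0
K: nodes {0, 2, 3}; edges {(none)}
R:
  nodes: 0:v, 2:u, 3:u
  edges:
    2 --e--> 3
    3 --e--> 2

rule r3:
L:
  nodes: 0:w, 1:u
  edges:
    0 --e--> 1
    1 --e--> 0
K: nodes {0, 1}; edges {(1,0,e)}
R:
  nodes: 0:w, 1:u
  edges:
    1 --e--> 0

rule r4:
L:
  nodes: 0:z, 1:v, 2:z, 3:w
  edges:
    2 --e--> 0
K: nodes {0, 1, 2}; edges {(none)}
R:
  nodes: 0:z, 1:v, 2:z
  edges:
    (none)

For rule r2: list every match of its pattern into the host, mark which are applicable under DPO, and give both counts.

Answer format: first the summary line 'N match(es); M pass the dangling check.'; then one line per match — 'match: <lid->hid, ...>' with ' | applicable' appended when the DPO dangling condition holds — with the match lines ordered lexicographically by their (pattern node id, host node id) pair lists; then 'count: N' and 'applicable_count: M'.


0 match(es); 0 pass the dangling check.
count: 0
applicable_count: 0


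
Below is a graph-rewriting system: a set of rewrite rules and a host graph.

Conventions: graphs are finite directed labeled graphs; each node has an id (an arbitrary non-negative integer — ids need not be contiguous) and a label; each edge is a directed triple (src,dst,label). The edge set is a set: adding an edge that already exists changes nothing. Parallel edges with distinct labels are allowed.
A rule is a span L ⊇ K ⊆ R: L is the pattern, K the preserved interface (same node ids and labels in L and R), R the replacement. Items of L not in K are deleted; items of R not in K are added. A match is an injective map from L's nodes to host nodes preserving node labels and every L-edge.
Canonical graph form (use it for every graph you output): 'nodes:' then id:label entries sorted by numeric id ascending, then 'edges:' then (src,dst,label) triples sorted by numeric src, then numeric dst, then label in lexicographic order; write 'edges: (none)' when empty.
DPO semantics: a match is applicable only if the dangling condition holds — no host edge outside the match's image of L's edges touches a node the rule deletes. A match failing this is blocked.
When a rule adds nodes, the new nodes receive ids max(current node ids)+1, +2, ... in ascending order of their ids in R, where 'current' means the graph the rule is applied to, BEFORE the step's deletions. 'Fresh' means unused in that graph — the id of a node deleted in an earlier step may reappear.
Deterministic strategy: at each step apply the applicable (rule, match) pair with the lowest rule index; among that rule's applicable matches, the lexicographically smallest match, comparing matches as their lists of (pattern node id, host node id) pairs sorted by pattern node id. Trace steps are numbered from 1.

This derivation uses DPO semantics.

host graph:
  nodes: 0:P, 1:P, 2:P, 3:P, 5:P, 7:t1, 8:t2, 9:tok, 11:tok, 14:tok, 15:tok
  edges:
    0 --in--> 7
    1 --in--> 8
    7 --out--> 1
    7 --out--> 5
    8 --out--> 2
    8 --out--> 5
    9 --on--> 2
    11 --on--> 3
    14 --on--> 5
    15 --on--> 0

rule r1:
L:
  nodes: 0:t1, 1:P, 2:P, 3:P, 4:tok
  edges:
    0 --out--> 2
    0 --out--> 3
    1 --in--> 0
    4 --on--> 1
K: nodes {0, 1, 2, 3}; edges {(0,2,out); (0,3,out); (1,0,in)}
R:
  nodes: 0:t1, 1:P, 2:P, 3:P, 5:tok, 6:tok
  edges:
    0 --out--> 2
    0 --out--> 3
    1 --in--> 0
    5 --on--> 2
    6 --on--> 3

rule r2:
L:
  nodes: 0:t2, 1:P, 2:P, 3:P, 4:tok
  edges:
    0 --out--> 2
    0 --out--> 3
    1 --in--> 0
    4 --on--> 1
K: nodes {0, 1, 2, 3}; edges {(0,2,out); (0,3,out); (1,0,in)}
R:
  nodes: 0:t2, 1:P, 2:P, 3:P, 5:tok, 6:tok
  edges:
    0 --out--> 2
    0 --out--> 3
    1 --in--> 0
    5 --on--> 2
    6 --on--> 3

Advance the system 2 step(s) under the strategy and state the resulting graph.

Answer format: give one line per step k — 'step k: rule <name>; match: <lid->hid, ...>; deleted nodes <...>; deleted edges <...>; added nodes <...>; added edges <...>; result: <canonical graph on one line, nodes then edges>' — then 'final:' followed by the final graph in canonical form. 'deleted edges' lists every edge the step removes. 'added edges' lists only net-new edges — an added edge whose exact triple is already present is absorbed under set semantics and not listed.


step 1: rule r1; match: 0->7, 1->0, 2->1, 3->5, 4->15; deleted nodes 15; deleted edges (15,0,on); added nodes 16, 17; added edges (16,1,on); (17,5,on); result: nodes: 0:P, 1:P, 2:P, 3:P, 5:P, 7:t1, 8:t2, 9:tok, 11:tok, 14:tok, 16:tok, 17:tok edges: (0,7,in); (1,8,in); (7,1,out); (7,5,out); (8,2,out); (8,5,out); (9,2,on); (11,3,on); (14,5,on); (16,1,on); (17,5,on)
step 2: rule r2; match: 0->8, 1->1, 2->2, 3->5, 4->16; deleted nodes 16; deleted edges (16,1,on); added nodes 18, 19; added edges (18,2,on); (19,5,on); result: nodes: 0:P, 1:P, 2:P, 3:P, 5:P, 7:t1, 8:t2, 9:tok, 11:tok, 14:tok, 17:tok, 18:tok, 19:tok edges: (0,7,in); (1,8,in); (7,1,out); (7,5,out); (8,2,out); (8,5,out); (9,2,on); (11,3,on); (14,5,on); (17,5,on); (18,2,on); (19,5,on)
final:
nodes: 0:P, 1:P, 2:P, 3:P, 5:P, 7:t1, 8:t2, 9:tok, 11:tok, 14:tok, 17:tok, 18:tok, 19:tok
edges: (0,7,in); (1,8,in); (7,1,out); (7,5,out); (8,2,out); (8,5,out); (9,2,on); (11,3,on); (14,5,on); (17,5,on); (18,2,on); (19,5,on)


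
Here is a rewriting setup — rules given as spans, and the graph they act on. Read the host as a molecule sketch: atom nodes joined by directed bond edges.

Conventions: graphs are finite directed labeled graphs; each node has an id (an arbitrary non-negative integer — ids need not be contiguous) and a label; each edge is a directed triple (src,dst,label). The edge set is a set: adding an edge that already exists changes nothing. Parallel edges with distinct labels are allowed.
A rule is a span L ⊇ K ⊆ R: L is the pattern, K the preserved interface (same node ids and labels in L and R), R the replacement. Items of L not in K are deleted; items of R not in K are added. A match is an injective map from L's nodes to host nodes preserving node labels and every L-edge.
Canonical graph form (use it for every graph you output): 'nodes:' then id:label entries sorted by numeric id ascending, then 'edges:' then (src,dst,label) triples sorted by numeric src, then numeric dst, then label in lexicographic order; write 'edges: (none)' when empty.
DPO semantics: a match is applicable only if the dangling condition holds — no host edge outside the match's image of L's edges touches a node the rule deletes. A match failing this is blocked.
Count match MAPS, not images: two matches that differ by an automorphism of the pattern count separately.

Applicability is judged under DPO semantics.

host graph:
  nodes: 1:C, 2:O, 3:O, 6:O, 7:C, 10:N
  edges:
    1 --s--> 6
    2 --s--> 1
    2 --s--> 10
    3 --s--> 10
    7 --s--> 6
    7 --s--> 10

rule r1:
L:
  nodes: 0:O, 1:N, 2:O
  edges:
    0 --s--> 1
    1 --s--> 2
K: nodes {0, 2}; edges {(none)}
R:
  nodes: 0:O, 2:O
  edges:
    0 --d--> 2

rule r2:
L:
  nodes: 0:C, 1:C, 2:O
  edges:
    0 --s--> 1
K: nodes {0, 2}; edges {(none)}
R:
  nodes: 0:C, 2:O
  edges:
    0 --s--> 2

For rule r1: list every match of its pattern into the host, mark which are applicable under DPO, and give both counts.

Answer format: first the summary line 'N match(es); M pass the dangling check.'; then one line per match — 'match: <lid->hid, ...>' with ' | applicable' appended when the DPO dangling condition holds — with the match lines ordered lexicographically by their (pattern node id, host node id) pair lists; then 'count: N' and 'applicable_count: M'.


0 match(es); 0 pass the dangling check.
count: 0
applicable_count: 0


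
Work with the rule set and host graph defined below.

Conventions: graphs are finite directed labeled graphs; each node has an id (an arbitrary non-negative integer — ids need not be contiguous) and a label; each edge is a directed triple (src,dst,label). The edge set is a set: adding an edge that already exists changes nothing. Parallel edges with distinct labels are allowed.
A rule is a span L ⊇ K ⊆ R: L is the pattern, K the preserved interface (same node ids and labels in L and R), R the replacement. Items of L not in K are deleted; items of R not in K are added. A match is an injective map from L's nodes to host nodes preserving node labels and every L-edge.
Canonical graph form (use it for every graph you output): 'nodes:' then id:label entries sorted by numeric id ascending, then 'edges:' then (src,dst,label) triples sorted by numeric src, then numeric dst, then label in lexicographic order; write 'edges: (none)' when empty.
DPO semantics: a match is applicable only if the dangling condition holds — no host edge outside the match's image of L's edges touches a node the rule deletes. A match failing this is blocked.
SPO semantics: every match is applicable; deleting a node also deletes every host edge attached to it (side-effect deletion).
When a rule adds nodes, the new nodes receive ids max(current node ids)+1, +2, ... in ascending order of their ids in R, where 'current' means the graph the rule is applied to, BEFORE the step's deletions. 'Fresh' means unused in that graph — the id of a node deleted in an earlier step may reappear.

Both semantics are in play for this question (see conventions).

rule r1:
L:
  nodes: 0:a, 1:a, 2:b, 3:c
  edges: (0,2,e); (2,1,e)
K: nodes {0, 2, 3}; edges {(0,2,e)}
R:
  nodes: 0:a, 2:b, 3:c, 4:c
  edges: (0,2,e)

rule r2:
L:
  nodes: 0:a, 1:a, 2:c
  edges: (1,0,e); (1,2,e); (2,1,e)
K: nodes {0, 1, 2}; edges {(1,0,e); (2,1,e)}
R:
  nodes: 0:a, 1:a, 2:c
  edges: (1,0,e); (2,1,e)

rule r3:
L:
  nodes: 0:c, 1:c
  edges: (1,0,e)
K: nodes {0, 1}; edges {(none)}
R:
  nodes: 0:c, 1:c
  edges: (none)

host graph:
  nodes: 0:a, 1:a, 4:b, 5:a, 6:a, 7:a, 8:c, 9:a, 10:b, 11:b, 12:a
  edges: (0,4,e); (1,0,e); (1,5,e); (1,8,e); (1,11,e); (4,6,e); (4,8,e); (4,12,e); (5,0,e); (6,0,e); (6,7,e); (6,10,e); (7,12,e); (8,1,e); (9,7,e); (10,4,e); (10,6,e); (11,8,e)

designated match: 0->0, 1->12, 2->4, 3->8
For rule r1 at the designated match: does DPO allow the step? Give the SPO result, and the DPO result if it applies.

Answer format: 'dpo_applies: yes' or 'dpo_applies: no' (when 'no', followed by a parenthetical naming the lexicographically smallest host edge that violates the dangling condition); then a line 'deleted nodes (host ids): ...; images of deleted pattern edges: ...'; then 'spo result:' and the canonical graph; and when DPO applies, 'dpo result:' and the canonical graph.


dpo_applies: no
(the rule deletes node 12, which keeps host edge (7,12,e) outside the match image — the dangling condition fails, DPO blocks; SPO proceeds and side-deletes such edges)
deleted nodes (host ids): 12; images of deleted pattern edges: (4,12,e)
spo result:
nodes: 0:a, 1:a, 4:b, 5:a, 6:a, 7:a, 8:c, 9:a, 10:b, 11:b, 13:c
edges: (0,4,e); (1,0,e); (1,5,e); (1,8,e); (1,11,e); (4,6,e); (4,8,e); (5,0,e); (6,0,e); (6,7,e); (6,10,e); (8,1,e); (9,7,e); (10,4,e); (10,6,e); (11,8,e)


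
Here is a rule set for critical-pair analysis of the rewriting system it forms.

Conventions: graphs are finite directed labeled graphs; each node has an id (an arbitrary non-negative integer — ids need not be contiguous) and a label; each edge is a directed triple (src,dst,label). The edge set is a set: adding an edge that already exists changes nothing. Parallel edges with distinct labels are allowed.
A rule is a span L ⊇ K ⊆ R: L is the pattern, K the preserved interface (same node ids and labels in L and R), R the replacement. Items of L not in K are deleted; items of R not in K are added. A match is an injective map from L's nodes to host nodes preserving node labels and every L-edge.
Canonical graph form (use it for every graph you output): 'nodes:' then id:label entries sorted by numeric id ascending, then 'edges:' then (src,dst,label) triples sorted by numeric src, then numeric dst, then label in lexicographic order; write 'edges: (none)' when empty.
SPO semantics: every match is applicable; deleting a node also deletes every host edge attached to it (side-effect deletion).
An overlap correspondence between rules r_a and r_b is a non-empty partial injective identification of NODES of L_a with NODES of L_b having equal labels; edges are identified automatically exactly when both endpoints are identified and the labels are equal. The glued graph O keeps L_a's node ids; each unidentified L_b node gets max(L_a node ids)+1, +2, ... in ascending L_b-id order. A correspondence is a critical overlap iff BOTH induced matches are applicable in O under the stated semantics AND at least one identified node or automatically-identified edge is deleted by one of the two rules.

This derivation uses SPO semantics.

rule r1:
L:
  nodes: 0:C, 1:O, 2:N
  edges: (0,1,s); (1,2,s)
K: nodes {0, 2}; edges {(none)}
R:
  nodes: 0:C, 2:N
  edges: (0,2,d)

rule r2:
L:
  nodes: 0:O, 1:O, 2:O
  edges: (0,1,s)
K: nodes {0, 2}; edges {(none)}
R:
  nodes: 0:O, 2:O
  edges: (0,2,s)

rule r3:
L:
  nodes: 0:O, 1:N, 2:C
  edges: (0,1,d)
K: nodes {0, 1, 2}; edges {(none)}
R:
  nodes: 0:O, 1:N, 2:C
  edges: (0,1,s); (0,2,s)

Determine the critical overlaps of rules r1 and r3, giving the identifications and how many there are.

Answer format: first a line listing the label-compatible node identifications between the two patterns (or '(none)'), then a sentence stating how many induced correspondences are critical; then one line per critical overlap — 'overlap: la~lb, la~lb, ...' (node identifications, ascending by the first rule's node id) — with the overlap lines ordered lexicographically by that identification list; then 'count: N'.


label-compatible node identifications between L(r1) and L(r3): 0~2, 1~0, 2~1
4 of the induced correspondences are critical overlaps of r1 and r3.
overlap: 0~2, 1~0
overlap: 0~2, 1~0, 2~1
overlap: 1~0
overlap: 1~0, 2~1
count: 4


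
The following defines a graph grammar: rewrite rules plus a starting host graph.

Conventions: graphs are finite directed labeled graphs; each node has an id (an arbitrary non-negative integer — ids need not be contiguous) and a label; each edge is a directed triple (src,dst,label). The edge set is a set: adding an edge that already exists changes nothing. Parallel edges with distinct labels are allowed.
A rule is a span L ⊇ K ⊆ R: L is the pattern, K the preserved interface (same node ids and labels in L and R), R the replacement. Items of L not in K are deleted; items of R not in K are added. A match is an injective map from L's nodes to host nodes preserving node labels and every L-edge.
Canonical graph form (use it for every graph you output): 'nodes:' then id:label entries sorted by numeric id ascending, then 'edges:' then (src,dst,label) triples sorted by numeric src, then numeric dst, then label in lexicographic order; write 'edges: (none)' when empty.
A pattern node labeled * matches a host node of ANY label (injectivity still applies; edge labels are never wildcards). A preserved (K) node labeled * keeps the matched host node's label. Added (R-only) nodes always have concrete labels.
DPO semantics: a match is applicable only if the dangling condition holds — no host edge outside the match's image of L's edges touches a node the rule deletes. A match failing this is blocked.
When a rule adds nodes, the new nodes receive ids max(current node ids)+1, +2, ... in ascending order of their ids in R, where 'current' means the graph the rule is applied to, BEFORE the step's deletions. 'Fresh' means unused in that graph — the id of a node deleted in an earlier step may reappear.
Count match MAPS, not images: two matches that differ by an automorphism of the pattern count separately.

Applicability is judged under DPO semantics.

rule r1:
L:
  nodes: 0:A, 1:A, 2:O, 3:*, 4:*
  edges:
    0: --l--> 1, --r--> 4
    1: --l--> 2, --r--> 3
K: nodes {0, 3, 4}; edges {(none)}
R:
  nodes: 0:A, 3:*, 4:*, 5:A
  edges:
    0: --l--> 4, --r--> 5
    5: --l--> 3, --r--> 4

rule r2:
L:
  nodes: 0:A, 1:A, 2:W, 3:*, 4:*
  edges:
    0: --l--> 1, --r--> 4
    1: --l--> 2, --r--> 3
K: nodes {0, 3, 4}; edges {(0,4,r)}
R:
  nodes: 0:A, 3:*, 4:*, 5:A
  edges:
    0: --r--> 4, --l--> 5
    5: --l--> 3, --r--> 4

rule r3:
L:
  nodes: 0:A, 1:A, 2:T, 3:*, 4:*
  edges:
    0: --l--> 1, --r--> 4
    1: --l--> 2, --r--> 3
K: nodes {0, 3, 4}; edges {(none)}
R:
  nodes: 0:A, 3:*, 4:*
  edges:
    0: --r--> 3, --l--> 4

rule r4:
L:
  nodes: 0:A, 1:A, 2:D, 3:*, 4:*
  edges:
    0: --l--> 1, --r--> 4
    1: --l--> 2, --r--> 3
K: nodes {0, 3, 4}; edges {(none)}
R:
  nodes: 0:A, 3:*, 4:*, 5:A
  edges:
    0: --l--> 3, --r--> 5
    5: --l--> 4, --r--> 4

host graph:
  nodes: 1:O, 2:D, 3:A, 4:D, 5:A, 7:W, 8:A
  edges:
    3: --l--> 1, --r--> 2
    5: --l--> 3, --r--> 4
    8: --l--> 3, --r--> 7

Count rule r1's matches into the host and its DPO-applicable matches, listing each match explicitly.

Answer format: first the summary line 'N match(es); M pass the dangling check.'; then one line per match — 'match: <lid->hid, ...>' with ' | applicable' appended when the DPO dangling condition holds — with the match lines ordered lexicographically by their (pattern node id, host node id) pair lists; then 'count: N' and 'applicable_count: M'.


2 match(es); 0 pass the dangling check.
match: 0->5, 1->3, 2->1, 3->2, 4->4
match: 0->8, 1->3, 2->1, 3->2, 4->7
count: 2
applicable_count: 0


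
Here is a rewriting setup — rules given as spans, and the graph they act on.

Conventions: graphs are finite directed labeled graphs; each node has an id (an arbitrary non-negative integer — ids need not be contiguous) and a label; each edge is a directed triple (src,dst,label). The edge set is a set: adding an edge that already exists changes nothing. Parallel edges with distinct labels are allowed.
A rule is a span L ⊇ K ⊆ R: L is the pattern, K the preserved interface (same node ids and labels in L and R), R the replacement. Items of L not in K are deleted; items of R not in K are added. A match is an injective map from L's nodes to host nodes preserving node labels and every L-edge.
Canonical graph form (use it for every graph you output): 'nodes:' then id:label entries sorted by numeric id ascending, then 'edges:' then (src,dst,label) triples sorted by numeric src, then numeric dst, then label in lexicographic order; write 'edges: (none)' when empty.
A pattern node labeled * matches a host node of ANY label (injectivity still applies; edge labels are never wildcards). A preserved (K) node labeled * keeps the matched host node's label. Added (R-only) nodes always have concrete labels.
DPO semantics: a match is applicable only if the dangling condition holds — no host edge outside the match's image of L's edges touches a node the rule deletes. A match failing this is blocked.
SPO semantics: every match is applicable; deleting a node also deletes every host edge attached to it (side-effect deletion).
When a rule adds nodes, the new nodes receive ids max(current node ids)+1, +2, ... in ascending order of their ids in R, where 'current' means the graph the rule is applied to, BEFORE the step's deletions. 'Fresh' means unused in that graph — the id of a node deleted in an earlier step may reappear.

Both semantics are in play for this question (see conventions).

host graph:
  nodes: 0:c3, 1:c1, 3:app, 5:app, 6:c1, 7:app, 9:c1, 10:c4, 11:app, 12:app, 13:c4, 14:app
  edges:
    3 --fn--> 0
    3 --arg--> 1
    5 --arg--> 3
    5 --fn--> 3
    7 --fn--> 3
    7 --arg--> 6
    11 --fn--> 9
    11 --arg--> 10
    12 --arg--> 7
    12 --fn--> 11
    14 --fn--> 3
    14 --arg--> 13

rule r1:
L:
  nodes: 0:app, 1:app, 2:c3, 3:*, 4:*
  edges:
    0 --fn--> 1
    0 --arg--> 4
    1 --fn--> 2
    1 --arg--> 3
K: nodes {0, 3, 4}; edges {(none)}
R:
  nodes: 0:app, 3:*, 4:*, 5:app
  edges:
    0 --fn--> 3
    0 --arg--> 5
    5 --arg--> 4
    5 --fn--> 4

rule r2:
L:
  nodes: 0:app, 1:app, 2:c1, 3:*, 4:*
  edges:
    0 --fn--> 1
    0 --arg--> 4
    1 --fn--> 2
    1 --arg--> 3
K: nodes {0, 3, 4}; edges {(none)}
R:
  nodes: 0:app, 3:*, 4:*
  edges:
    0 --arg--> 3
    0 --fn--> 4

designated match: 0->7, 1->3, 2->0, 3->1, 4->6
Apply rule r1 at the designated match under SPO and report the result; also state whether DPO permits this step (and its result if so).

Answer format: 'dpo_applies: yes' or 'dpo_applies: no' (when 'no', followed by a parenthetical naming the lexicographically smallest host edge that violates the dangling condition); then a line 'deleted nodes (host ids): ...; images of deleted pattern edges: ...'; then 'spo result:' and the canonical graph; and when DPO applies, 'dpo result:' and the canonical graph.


dpo_applies: no
(the rule deletes node 3, which keeps host edge (5,3,arg) outside the match image — the dangling condition fails, DPO blocks; SPO proceeds and side-deletes such edges)
deleted nodes (host ids): 0, 3; images of deleted pattern edges: (3,0,fn); (3,1,arg); (7,3,fn); (7,6,arg)
spo result:
nodes: 1:c1, 5:app, 6:c1, 7:app, 9:c1, 10:c4, 11:app, 12:app, 13:c4, 14:app, 15:app
edges: (7,1,fn); (7,15,arg); (11,9,fn); (11,10,arg); (12,7,arg); (12,11,fn); (14,13,arg); (15,6,arg); (15,6,fn)


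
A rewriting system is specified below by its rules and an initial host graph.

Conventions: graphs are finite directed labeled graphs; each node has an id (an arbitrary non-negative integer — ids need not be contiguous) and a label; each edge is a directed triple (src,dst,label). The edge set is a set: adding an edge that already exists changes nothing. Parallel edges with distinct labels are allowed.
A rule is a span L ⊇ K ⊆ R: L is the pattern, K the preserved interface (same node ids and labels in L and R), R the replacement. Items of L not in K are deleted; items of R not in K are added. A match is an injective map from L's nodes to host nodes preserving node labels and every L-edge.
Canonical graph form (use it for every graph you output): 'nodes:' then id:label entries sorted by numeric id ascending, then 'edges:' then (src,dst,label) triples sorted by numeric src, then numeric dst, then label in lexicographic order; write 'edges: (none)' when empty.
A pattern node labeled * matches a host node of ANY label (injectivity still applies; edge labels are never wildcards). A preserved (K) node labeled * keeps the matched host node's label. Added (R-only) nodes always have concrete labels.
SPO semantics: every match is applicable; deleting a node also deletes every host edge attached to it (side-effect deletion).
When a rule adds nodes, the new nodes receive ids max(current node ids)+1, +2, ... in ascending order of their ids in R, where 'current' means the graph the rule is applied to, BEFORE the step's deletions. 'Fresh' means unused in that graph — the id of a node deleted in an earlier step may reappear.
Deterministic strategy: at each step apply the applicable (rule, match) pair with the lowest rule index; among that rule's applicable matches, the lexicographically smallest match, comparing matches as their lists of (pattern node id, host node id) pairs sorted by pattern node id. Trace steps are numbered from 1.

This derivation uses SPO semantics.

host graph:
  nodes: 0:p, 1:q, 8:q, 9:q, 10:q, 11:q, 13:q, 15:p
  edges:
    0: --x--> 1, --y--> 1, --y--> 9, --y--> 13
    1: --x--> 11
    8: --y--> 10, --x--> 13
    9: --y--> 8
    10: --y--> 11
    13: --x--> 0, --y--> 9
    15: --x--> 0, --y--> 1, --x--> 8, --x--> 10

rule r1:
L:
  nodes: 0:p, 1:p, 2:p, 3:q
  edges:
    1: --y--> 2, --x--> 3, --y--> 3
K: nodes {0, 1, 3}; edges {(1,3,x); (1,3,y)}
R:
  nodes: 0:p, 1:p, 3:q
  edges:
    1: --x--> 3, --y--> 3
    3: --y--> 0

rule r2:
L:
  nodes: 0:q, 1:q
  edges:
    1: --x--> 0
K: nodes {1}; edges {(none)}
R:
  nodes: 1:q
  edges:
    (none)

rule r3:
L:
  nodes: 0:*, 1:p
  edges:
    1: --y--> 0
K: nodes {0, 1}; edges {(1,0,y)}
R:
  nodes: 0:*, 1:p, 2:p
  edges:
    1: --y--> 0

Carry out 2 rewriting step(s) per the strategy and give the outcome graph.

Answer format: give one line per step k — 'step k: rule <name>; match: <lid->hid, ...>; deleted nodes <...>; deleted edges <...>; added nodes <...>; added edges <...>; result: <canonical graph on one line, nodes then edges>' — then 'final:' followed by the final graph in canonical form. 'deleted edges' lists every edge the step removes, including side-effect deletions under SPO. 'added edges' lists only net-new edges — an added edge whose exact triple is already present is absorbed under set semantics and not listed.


step 1: rule r2; match: 0->11, 1->1; deleted nodes 11; deleted edges (1,11,x); (10,11,y); added nodes (none); added edges (none); result: nodes: 0:p, 1:q, 8:q, 9:q, 10:q, 13:q, 15:p edges: (0,1,x); (0,1,y); (0,9,y); (0,13,y); (8,10,y); (8,13,x); (9,8,y); (13,0,x); (13,9,y); (15,0,x); (15,1,y); (15,8,x); (15,10,x)
step 2: rule r2; match: 0->13, 1->8; deleted nodes 13; deleted edges (0,13,y); (8,13,x); (13,0,x); (13,9,y); added nodes (none); added edges (none); result: nodes: 0:p, 1:q, 8:q, 9:q, 10:q, 15:p edges: (0,1,x); (0,1,y); (0,9,y); (8,10,y); (9,8,y); (15,0,x); (15,1,y); (15,8,x); (15,10,x)
final:
nodes: 0:p, 1:q, 8:q, 9:q, 10:q, 15:p
edges: (0,1,x); (0,1,y); (0,9,y); (8,10,y); (9,8,y); (15,0,x); (15,1,y); (15,8,x); (15,10,x)


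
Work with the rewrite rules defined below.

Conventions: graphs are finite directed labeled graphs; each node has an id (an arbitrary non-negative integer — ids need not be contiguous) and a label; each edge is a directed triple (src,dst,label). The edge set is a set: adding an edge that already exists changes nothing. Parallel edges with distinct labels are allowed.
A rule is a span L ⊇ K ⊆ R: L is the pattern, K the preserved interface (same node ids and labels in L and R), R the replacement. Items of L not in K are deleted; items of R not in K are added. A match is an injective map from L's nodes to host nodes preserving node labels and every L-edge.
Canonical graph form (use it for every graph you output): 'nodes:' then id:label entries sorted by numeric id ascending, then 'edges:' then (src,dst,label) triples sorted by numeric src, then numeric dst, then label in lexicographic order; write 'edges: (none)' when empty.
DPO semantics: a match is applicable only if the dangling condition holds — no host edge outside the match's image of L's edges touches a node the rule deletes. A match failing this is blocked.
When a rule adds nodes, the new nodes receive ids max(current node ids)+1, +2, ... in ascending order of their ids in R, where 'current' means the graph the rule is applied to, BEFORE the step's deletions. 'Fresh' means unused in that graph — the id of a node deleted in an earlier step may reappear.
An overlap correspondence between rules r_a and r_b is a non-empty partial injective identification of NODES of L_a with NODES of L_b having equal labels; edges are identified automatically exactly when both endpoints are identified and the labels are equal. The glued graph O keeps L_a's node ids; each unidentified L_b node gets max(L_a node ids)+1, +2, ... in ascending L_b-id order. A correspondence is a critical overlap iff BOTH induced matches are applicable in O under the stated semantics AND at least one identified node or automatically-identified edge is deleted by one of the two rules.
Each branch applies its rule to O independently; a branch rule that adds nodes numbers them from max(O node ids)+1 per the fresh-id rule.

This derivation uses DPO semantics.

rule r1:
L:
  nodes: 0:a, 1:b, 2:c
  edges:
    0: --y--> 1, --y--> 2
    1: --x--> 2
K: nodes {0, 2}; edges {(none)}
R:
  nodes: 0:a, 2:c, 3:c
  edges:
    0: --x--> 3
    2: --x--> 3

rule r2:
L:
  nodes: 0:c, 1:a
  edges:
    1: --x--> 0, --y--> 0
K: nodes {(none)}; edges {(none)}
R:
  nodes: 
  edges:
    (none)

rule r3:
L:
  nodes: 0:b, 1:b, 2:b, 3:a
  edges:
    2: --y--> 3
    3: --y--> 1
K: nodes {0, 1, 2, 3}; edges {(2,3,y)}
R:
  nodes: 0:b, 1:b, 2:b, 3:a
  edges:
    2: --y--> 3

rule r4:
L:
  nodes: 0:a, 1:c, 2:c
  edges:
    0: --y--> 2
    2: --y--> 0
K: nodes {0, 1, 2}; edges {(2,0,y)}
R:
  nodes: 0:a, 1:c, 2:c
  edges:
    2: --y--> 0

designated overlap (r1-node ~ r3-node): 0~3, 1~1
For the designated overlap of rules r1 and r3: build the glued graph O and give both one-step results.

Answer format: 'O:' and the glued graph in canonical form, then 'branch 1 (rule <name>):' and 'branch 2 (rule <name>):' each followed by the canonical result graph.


O:
nodes: 0:a, 1:b, 2:c, 3:b, 4:b
edges: (0,1,y); (0,2,y); (1,2,x); (4,0,y)
branch 1 (rule r1):
nodes: 0:a, 2:c, 3:b, 4:b, 5:c
edges: (0,5,x); (2,5,x); (4,0,y)
branch 2 (rule r3):
nodes: 0:a, 1:b, 2:c, 3:b, 4:b
edges: (0,2,y); (1,2,x); (4,0,y)


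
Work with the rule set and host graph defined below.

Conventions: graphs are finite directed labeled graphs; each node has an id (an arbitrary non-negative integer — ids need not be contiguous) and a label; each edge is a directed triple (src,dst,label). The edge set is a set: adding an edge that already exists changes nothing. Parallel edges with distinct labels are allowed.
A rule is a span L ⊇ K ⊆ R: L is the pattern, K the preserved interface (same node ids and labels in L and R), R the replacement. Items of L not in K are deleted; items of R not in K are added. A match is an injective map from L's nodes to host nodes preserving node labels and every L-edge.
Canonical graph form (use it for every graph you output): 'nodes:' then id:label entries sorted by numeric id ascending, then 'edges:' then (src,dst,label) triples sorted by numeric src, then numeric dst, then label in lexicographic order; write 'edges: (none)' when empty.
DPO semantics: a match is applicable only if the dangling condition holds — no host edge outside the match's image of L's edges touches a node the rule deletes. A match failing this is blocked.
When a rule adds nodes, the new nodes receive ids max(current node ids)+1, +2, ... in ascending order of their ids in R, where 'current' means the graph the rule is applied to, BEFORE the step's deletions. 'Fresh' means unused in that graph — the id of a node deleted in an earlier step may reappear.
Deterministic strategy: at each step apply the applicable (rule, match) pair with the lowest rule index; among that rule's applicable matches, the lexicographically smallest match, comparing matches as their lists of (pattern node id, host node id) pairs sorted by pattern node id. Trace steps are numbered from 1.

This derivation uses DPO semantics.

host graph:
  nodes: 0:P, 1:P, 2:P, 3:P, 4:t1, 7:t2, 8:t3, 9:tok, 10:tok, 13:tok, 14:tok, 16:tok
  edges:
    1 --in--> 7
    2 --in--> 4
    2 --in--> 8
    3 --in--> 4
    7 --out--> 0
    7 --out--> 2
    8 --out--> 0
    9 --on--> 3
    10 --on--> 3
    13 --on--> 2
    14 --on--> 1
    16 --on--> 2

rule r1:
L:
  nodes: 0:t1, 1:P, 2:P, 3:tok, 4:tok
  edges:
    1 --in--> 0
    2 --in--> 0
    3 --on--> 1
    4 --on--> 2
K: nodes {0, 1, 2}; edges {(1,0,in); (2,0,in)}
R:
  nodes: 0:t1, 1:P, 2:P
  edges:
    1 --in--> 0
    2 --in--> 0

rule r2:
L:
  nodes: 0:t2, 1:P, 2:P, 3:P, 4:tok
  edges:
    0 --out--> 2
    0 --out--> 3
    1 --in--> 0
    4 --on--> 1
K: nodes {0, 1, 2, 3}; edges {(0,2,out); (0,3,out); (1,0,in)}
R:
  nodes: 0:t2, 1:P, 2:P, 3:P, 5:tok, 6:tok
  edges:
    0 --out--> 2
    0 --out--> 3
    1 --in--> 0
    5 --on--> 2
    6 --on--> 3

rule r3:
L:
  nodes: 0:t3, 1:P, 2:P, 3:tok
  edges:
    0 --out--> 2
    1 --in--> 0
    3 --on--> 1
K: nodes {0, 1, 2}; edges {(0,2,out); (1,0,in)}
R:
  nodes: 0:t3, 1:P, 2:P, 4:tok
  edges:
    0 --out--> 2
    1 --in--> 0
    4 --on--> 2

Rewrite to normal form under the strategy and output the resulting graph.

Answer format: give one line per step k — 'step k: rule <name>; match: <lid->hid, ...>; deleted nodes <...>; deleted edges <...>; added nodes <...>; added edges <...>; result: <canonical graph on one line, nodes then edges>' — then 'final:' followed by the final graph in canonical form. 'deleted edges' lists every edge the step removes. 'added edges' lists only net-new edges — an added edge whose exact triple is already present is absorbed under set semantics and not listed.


step 1: rule r1; match: 0->4, 1->2, 2->3, 3->13, 4->9; deleted nodes 9, 13; deleted edges (9,3,on); (13,2,on); added nodes (none); added edges (none); result: nodes: 0:P, 1:P, 2:P, 3:P, 4:t1, 7:t2, 8:t3, 10:tok, 14:tok, 16:tok edges: (1,7,in); (2,4,in); (2,8,in); (3,4,in); (7,0,out); (7,2,out); (8,0,out); (10,3,on); (14,1,on); (16,2,on)
step 2: rule r1; match: 0->4, 1->2, 2->3, 3->16, 4->10; deleted nodes 10, 16; deleted edges (10,3,on); (16,2,on); added nodes (none); added edges (none); result: nodes: 0:P, 1:P, 2:P, 3:P, 4:t1, 7:t2, 8:t3, 14:tok edges: (1,7,in); (2,4,in); (2,8,in); (3,4,in); (7,0,out); (7,2,out); (8,0,out); (14,1,on)
step 3: rule r2; match: 0->7, 1->1, 2->0, 3->2, 4->14; deleted nodes 14; deleted edges (14,1,on); added nodes 15, 16; added edges (15,0,on); (16,2,on); result: nodes: 0:P, 1:P, 2:P, 3:P, 4:t1, 7:t2, 8:t3, 15:tok, 16:tok edges: (1,7,in); (2,4,in); (2,8,in); (3,4,in); (7,0,out); (7,2,out); (8,0,out); (15,0,on); (16,2,on)
step 4: rule r3; match: 0->8, 1->2, 2->0, 3->16; deleted nodes 16; deleted edges (16,2,on); added nodes 17; added edges (17,0,on); result: nodes: 0:P, 1:P, 2:P, 3:P, 4:t1, 7:t2, 8:t3, 15:tok, 17:tok edges: (1,7,in); (2,4,in); (2,8,in); (3,4,in); (7,0,out); (7,2,out); (8,0,out); (15,0,on); (17,0,on)
final:
nodes: 0:P, 1:P, 2:P, 3:P, 4:t1, 7:t2, 8:t3, 15:tok, 17:tok
edges: (1,7,in); (2,4,in); (2,8,in); (3,4,in); (7,0,out); (7,2,out); (8,0,out); (15,0,on); (17,0,on)


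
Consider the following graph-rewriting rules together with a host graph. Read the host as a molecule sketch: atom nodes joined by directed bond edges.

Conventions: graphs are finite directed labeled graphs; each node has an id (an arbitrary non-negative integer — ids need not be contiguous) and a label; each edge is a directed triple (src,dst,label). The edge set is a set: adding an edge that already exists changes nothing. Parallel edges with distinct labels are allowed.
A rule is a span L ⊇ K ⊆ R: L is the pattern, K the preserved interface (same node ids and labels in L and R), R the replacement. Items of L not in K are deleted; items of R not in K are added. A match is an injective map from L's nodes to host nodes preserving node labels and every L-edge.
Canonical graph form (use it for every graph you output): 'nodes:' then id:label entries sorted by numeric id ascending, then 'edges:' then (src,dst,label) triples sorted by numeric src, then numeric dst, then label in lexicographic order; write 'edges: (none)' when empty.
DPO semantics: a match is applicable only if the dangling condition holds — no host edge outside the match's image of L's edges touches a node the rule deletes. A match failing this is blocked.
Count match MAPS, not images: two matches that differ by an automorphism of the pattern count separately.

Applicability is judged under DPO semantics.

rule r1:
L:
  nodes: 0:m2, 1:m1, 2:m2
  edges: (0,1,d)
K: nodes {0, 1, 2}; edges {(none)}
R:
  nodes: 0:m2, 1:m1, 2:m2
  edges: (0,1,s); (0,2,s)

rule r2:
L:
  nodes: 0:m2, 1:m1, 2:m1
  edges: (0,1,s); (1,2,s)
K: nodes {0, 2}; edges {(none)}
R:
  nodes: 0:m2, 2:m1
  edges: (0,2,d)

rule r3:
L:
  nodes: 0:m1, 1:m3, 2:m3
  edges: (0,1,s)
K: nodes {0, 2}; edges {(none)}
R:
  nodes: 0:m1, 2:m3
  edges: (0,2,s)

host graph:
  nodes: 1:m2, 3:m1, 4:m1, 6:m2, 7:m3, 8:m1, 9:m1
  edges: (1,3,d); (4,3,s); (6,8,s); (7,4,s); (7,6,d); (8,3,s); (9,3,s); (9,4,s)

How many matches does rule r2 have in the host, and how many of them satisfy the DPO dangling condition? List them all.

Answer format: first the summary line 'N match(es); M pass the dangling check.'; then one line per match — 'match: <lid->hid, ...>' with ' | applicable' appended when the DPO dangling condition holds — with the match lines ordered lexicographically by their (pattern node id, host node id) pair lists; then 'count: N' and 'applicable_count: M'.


1 match(es); 1 pass the dangling check.
match: 0->6, 1->8, 2->3 | applicable
count: 1
applicable_count: 1
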